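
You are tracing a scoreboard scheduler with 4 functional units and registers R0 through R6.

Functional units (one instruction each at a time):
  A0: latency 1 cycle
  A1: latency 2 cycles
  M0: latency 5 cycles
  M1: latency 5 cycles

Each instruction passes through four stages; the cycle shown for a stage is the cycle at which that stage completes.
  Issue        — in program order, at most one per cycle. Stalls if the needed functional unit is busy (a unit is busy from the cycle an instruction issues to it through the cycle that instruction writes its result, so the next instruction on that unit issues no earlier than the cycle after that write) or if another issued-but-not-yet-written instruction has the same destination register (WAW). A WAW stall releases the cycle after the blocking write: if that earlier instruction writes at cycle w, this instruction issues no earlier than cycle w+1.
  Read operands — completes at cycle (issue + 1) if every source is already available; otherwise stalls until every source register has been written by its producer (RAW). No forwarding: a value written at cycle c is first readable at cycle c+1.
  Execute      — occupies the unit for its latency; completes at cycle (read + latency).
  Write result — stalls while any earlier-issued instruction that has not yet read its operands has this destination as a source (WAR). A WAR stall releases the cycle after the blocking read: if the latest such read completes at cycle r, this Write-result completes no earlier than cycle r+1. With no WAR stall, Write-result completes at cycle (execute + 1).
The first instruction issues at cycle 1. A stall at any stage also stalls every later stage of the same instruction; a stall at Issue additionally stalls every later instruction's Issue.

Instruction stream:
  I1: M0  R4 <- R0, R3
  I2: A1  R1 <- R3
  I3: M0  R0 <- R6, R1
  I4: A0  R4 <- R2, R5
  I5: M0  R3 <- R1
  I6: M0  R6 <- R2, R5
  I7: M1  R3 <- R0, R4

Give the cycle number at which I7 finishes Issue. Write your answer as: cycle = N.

  I1 | 1 | 2 | 7 | 8
  I2 | 2 | 3 | 5 | 6
  I3 | 9 | 10 | 15 | 16   struct: M0 busy until I1 writes@8
  I4 | 10 | 11 | 12 | 13
  I5 | 17 | 18 | 23 | 24   struct: M0 busy until I3 writes@16
  I6 | 25 | 26 | 31 | 32   struct: M0 busy until I5 writes@24
  I7 | 26 | 27 | 32 | 33

cycle = 26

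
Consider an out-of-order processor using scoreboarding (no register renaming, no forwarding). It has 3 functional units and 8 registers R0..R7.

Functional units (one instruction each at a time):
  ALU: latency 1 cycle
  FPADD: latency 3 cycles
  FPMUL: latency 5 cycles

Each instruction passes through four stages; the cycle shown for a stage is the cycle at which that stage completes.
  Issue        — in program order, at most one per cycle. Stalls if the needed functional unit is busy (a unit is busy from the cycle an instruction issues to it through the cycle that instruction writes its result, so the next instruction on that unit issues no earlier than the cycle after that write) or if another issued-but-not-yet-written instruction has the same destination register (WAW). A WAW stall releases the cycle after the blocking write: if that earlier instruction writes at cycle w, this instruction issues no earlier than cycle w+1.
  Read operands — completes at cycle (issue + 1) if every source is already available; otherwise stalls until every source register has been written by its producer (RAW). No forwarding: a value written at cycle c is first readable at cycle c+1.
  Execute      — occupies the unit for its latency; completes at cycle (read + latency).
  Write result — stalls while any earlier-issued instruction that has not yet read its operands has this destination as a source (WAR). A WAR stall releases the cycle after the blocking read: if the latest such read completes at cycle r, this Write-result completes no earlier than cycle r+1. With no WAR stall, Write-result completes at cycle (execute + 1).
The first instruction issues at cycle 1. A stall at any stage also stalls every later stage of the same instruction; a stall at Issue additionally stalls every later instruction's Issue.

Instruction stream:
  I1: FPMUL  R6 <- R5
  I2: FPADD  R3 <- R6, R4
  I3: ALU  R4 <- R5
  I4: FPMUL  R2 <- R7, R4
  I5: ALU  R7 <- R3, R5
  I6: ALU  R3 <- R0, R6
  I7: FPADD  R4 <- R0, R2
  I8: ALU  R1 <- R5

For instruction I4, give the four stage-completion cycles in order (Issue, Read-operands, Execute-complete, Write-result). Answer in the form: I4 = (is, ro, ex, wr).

I1: IS=1 RO=2 EX=7 WR=8
I2: IS=2 RO=9 EX=12 WR=13  [RAW R6: wait I1 write@8]
I3: IS=3 RO=4 EX=5 WR=10  [WAR R4: wait I2 read@9]
I4: IS=9 RO=11 EX=16 WR=17  [struct: FPMUL busy until I1 writes@8; RAW R4: wait I3 write@10]
I5: IS=11 RO=14 EX=15 WR=16  [struct: ALU busy until I3 writes@10; RAW R3: wait I2 write@13]
I6: IS=17 RO=18 EX=19 WR=20  [struct: ALU busy until I5 writes@16]
I7: IS=18 RO=19 EX=22 WR=23
I8: IS=21 RO=22 EX=23 WR=24  [struct: ALU busy until I6 writes@20]

I4 = (9, 11, 16, 17)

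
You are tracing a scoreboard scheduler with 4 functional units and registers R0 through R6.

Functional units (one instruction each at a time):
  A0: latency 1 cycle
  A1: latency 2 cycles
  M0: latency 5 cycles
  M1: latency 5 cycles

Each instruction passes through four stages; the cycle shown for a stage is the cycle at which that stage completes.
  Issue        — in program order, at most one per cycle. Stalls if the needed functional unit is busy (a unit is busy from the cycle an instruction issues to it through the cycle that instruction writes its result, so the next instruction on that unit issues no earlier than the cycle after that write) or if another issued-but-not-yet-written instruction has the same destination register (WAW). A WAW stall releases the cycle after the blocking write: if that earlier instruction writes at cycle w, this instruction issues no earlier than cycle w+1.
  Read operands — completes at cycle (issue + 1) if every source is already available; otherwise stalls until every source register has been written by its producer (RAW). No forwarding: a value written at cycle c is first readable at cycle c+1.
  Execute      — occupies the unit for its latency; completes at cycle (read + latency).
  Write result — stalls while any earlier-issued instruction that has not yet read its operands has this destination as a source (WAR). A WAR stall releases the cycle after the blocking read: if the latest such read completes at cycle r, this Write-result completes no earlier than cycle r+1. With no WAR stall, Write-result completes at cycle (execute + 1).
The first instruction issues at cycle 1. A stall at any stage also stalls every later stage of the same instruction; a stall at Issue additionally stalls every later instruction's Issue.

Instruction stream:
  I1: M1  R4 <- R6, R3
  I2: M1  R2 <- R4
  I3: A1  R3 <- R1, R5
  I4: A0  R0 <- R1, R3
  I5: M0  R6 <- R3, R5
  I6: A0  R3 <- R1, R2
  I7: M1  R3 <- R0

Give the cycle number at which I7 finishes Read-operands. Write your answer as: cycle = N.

c1: issue I1 (M1)
c2: I1 read-ops
c7: I1 finished on M1
c8: I1→R4
c9: issue I2 (M1)
c10: I2 read-ops; issue I3 (A1)
c11: I3 read-ops; issue I4 (A0)
c12: issue I5 (M0)
c13: I3 finished on A1
c14: I3→R3
c15: I2 finished on M1; I4 read-ops; I5 read-ops
c16: I2→R2; I4 finished on A0
c17: I4→R0
c18: issue I6 (A0)
c19: I6 read-ops
c20: I5 finished on M0; I6 finished on A0
c21: I5→R6; I6→R3
c22: issue I7 (M1)
c23: I7 read-ops
c28: I7 finished on M1
c29: I7→R3

cycle = 23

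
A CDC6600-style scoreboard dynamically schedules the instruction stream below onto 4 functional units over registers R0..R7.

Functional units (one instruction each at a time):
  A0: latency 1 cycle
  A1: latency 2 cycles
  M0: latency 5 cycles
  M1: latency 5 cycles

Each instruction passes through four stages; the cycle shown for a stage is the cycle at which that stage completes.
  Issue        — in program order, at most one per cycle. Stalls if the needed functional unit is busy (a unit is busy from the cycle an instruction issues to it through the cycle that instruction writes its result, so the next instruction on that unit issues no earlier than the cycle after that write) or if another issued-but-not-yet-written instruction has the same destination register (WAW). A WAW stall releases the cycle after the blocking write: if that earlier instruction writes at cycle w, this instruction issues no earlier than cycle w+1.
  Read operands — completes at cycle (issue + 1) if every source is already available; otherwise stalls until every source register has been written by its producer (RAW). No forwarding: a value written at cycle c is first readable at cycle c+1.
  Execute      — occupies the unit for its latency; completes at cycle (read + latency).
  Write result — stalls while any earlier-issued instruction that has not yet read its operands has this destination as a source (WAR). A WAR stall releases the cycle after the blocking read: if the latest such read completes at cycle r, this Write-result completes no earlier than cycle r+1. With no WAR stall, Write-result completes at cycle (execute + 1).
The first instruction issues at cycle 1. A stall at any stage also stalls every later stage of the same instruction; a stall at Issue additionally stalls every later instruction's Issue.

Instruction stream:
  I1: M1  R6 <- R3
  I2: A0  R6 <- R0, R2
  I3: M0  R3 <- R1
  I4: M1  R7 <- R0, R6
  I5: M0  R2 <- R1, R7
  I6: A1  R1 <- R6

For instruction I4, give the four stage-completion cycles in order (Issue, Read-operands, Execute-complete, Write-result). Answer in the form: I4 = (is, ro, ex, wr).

I4 = (11, 13, 18, 19)

I1  is:1  ro:2  ex:7  wr:8
I2  is:9  ro:10  ex:11  wr:12  — WAW R6: wait I1 write@8
I3  is:10  ro:11  ex:16  wr:17
I4  is:11  ro:13  ex:18  wr:19  — RAW R6: wait I2 write@12
I5  is:18  ro:20  ex:25  wr:26  — struct: M0 busy until I3 writes@17, RAW R7: wait I4 write@19
I6  is:19  ro:20  ex:22  wr:23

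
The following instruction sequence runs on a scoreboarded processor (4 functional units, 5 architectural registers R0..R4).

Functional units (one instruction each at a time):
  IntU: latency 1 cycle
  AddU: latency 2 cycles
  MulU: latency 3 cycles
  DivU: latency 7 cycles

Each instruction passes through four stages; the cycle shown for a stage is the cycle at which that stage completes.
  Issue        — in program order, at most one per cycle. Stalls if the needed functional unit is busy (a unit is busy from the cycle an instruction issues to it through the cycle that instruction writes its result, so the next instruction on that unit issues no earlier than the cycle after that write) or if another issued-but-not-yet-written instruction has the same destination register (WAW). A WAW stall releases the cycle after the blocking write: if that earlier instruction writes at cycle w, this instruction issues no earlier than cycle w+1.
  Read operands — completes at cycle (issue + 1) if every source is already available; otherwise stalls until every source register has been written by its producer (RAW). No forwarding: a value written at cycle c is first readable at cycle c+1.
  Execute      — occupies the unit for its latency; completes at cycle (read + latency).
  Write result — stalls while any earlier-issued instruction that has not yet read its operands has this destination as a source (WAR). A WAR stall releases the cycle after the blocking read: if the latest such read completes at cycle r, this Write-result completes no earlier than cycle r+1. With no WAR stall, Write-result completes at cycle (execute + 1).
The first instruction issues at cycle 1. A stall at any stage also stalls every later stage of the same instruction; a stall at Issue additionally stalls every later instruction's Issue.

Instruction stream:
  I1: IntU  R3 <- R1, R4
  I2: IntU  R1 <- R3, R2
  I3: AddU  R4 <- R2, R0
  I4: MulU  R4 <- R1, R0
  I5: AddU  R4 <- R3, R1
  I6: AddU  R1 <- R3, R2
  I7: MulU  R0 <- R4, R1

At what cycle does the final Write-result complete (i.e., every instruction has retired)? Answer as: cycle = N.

cycle = 31

t=1  I1 dispatched to IntU
t=2  I1 operands ready
t=3  I1 complete
t=4  R3←I1
t=5  I2 dispatched to IntU
t=6  I2 operands ready · I3 dispatched to AddU
t=7  I2 complete · I3 operands ready
t=8  R1←I2
t=9  I3 complete
t=10  R4←I3
t=11  I4 dispatched to MulU
t=12  I4 operands ready
t=15  I4 complete
t=16  R4←I4
t=17  I5 dispatched to AddU
t=18  I5 operands ready
t=20  I5 complete
t=21  R4←I5
t=22  I6 dispatched to AddU
t=23  I6 operands ready · I7 dispatched to MulU
t=25  I6 complete
t=26  R1←I6
t=27  I7 operands ready
t=30  I7 complete
t=31  R0←I7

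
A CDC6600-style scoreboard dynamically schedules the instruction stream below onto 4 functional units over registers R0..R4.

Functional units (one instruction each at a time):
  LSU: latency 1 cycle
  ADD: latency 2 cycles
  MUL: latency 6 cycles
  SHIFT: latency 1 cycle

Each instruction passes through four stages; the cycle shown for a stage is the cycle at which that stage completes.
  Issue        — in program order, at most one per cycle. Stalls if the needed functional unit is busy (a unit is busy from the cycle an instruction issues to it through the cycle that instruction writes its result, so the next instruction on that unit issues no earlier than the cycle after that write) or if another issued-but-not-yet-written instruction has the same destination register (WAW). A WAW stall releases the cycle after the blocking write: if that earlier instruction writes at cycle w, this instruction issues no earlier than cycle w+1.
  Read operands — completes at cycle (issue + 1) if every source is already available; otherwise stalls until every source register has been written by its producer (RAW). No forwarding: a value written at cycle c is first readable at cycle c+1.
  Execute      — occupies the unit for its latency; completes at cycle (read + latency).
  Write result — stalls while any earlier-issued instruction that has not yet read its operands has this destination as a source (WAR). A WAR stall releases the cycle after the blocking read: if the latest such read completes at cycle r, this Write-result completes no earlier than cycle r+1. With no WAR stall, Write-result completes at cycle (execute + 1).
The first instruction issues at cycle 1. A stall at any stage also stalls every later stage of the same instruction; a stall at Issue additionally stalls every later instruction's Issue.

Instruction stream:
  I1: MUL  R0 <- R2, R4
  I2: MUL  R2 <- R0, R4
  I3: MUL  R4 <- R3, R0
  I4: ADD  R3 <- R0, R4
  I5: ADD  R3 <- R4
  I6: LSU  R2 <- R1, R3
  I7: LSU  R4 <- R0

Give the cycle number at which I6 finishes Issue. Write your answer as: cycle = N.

I1 -> (1, 2, 8, 9)
I2 -> (10, 11, 17, 18)  // struct: MUL busy until I1 writes@9
I3 -> (19, 20, 26, 27)  // struct: MUL busy until I2 writes@18
I4 -> (20, 28, 30, 31)  // RAW R4: wait I3 write@27
I5 -> (32, 33, 35, 36)  // struct: ADD busy until I4 writes@31
I6 -> (33, 37, 38, 39)  // RAW R3: wait I5 write@36
I7 -> (40, 41, 42, 43)  // struct: LSU busy until I6 writes@39

cycle = 33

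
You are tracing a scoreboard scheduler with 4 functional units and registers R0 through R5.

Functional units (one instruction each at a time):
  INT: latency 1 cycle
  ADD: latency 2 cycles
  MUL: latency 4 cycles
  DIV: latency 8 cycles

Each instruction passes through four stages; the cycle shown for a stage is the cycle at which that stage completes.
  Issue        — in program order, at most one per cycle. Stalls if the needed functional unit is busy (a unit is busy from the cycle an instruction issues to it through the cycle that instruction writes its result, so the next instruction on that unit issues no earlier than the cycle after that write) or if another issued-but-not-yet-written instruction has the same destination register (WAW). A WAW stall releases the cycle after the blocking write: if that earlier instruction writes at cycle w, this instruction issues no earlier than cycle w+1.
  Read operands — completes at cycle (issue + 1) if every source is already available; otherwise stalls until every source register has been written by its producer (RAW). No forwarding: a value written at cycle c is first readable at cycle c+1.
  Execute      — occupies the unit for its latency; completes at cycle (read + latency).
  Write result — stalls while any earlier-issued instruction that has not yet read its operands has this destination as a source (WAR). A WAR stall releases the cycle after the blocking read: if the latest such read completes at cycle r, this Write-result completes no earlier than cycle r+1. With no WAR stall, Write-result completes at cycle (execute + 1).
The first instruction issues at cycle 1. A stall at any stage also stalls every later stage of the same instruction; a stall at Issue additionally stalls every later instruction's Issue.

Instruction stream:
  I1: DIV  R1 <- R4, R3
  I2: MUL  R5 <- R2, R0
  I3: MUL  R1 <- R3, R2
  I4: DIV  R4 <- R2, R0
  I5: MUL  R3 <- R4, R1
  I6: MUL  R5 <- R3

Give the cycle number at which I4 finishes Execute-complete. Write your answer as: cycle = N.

[I1] 1/2/10/11
[I2] 2/3/7/8
[I3] 12/13/17/18  (WAW R1: wait I1 write@11)
[I4] 13/14/22/23
[I5] 19/24/28/29  (struct: MUL busy until I3 writes@18; RAW R4: wait I4 write@23)
[I6] 30/31/35/36  (struct: MUL busy until I5 writes@29)

cycle = 22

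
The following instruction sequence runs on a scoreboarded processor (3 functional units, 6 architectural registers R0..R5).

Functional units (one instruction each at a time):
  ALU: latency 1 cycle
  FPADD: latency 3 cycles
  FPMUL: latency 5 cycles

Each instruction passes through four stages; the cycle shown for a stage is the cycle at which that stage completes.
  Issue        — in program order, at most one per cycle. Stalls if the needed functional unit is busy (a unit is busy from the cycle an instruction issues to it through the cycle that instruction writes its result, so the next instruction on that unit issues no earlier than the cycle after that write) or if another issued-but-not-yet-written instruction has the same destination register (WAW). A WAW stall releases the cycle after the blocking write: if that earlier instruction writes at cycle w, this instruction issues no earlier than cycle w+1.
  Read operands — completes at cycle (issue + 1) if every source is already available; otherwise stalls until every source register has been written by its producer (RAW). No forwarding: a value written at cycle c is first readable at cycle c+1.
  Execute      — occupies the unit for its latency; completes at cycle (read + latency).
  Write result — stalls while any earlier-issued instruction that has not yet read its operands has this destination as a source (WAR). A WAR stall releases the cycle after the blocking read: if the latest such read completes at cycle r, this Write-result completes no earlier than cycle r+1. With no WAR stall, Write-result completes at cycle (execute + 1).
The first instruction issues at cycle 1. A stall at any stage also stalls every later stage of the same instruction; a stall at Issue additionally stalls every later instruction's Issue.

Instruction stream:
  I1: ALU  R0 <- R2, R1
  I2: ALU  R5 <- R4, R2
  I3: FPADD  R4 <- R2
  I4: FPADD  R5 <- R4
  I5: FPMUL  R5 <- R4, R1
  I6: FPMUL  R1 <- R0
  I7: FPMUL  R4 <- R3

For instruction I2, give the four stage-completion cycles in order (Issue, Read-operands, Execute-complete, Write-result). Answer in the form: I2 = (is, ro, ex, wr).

I1: IS=1 RO=2 EX=3 WR=4
I2: IS=5 RO=6 EX=7 WR=8  [struct: ALU busy until I1 writes@4]
I3: IS=6 RO=7 EX=10 WR=11
I4: IS=12 RO=13 EX=16 WR=17  [struct: FPADD busy until I3 writes@11]
I5: IS=18 RO=19 EX=24 WR=25  [WAW R5: wait I4 write@17]
I6: IS=26 RO=27 EX=32 WR=33  [struct: FPMUL busy until I5 writes@25]
I7: IS=34 RO=35 EX=40 WR=41  [struct: FPMUL busy until I6 writes@33]

I2 = (5, 6, 7, 8)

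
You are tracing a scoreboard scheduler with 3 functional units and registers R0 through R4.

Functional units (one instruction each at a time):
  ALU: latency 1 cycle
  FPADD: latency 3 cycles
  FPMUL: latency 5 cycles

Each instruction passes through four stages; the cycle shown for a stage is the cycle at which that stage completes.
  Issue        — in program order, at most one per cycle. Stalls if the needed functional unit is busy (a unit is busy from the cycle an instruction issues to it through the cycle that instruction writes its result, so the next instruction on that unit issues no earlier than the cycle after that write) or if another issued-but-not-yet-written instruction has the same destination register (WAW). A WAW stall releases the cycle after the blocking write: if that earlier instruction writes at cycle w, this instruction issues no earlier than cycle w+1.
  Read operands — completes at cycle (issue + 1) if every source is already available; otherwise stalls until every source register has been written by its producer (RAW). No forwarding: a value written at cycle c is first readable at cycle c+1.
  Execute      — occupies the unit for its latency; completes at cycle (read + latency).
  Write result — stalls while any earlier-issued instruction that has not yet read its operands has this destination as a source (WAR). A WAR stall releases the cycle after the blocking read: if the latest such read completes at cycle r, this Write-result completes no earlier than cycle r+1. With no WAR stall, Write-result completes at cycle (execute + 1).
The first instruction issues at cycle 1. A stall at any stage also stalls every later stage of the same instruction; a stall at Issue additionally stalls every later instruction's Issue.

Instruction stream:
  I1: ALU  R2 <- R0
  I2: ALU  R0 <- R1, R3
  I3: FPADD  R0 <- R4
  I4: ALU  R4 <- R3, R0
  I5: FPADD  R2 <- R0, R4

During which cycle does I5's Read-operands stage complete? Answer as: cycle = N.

c1: issue I1 (ALU)
c2: I1 read-ops
c3: I1 finished on ALU
c4: I1→R2
c5: issue I2 (ALU)
c6: I2 read-ops
c7: I2 finished on ALU
c8: I2→R0
c9: issue I3 (FPADD)
c10: I3 read-ops · issue I4 (ALU)
c13: I3 finished on FPADD
c14: I3→R0
c15: I4 read-ops · issue I5 (FPADD)
c16: I4 finished on ALU
c17: I4→R4
c18: I5 read-ops
c21: I5 finished on FPADD
c22: I5→R2

cycle = 18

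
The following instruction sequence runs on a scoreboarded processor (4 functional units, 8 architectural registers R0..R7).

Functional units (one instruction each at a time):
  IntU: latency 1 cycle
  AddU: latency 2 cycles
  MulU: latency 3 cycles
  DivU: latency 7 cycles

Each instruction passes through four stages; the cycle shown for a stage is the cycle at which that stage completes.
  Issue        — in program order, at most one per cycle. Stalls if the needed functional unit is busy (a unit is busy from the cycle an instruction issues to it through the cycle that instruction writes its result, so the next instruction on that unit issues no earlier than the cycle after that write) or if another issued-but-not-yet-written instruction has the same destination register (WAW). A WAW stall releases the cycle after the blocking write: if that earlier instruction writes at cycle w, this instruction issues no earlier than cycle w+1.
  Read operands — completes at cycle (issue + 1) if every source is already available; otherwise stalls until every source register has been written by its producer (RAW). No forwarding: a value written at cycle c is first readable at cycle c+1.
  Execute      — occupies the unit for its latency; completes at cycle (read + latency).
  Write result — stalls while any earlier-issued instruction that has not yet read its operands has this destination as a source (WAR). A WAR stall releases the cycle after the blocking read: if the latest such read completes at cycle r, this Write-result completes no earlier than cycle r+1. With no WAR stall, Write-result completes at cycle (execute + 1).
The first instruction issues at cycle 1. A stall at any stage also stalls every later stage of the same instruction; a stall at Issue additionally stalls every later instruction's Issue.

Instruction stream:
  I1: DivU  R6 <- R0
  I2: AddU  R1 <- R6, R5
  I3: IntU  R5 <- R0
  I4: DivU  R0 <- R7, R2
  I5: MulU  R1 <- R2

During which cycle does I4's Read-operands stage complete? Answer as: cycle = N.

[I1] 1/2/9/10
[I2] 2/11/13/14  (RAW R6: wait I1 write@10)
[I3] 3/4/5/12  (WAR R5: wait I2 read@11)
[I4] 11/12/19/20  (struct: DivU busy until I1 writes@10)
[I5] 15/16/19/20  (WAW R1: wait I2 write@14)

cycle = 12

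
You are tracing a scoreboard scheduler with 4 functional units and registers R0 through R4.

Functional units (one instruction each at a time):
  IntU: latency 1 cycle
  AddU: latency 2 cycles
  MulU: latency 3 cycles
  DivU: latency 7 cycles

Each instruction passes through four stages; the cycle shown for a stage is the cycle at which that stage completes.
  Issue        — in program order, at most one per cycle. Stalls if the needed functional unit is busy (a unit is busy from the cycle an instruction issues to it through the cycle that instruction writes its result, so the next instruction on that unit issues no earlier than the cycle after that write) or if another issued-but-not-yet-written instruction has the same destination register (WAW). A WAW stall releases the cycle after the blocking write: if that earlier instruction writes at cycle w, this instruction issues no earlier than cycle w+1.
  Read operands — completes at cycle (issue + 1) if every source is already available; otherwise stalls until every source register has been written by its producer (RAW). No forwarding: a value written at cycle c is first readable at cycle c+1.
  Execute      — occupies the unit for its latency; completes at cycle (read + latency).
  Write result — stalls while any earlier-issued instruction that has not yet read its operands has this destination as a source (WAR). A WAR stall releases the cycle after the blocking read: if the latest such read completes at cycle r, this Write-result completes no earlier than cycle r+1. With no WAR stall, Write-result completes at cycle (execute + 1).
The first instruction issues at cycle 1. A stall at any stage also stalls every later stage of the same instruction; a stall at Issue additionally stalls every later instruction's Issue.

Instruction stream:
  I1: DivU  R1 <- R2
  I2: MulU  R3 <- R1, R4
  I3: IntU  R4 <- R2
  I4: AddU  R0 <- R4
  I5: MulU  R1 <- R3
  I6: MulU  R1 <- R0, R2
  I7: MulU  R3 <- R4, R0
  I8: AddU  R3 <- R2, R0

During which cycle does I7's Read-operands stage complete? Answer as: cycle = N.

cycle = 29

I1  is:1  ro:2  ex:9  wr:10
I2  is:2  ro:11  ex:14  wr:15  — RAW R1: wait I1 write@10
I3  is:3  ro:4  ex:5  wr:12  — WAR R4: wait I2 read@11
I4  is:4  ro:13  ex:15  wr:16  — RAW R4: wait I3 write@12
I5  is:16  ro:17  ex:20  wr:21  — struct: MulU busy until I2 writes@15
I6  is:22  ro:23  ex:26  wr:27  — struct: MulU busy until I5 writes@21
I7  is:28  ro:29  ex:32  wr:33  — struct: MulU busy until I6 writes@27
I8  is:34  ro:35  ex:37  wr:38  — WAW R3: wait I7 write@33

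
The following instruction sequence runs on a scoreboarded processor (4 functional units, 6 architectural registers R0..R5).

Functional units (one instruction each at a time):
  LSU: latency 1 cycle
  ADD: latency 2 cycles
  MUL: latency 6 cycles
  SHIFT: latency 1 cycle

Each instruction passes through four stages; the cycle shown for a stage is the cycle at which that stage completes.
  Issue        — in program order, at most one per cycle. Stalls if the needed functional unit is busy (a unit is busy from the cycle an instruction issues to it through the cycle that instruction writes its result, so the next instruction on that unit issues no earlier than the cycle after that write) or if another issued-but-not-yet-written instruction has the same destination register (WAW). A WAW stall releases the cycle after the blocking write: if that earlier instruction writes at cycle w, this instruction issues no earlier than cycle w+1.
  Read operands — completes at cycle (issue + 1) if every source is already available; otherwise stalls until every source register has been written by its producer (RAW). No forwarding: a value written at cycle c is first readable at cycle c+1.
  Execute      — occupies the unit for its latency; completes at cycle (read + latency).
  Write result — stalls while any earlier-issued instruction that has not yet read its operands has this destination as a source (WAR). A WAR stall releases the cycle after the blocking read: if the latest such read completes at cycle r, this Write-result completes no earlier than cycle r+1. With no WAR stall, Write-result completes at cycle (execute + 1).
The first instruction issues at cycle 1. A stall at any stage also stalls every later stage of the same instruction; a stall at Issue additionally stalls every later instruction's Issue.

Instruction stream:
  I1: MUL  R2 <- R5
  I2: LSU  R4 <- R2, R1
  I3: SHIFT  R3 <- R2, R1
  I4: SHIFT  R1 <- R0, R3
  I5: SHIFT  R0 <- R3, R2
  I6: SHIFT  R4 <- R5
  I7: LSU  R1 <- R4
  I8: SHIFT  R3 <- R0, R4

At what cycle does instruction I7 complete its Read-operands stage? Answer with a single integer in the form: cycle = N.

[I1] 1/2/8/9
[I2] 2/10/11/12  (RAW R2: wait I1 write@9)
[I3] 3/10/11/12  (RAW R2: wait I1 write@9)
[I4] 13/14/15/16  (struct: SHIFT busy until I3 writes@12)
[I5] 17/18/19/20  (struct: SHIFT busy until I4 writes@16)
[I6] 21/22/23/24  (struct: SHIFT busy until I5 writes@20)
[I7] 22/25/26/27  (RAW R4: wait I6 write@24)
[I8] 25/26/27/28  (struct: SHIFT busy until I6 writes@24)

cycle = 25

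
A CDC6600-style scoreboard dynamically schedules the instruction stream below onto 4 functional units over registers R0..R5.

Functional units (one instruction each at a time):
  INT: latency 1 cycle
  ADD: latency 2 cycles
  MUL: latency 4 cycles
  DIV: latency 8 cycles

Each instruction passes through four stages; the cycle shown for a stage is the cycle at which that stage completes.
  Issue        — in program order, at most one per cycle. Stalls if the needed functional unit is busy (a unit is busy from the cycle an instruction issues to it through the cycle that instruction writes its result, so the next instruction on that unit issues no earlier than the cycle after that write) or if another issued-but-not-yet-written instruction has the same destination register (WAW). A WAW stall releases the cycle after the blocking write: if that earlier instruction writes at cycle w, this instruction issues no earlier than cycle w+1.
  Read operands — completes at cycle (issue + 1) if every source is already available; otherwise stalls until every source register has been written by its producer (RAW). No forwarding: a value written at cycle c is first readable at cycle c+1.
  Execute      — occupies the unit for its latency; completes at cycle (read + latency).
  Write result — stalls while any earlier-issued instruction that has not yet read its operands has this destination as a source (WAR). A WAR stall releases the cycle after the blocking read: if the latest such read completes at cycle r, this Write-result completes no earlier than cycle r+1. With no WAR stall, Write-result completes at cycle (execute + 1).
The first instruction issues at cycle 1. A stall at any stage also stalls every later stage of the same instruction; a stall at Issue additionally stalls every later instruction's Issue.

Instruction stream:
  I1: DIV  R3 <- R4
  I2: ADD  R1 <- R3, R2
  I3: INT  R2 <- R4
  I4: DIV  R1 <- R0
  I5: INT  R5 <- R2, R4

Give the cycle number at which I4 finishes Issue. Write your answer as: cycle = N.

[I1] 1/2/10/11
[I2] 2/12/14/15  (RAW R3: wait I1 write@11)
[I3] 3/4/5/13  (WAR R2: wait I2 read@12)
[I4] 16/17/25/26  (WAW R1: wait I2 write@15)
[I5] 17/18/19/20

cycle = 16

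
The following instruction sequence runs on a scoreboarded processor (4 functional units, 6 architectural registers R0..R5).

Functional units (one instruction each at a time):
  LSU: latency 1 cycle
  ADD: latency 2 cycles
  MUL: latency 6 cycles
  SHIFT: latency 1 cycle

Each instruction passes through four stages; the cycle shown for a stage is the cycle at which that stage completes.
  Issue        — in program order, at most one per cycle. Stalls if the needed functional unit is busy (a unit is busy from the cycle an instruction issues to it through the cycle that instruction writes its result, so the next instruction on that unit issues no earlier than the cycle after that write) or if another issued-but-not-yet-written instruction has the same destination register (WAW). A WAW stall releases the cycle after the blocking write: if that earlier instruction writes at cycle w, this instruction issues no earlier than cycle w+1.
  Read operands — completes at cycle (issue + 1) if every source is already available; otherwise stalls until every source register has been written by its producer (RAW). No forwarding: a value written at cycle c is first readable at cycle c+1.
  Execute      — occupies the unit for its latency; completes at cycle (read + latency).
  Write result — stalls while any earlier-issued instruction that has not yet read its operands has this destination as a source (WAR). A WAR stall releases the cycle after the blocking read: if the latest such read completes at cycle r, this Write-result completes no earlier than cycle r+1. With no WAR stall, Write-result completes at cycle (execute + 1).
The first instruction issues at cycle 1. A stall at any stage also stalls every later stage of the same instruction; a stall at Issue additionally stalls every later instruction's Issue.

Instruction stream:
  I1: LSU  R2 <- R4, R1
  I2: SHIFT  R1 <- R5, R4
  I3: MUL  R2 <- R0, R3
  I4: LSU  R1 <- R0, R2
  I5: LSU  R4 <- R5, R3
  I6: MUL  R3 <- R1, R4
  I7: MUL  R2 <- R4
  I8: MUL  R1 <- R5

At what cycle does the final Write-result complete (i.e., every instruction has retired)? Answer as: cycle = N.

I1 -> (1, 2, 3, 4)
I2 -> (2, 3, 4, 5)
I3 -> (5, 6, 12, 13)  // WAW R2: wait I1 write@4
I4 -> (6, 14, 15, 16)  // RAW R2: wait I3 write@13
I5 -> (17, 18, 19, 20)  // struct: LSU busy until I4 writes@16
I6 -> (18, 21, 27, 28)  // RAW R4: wait I5 write@20
I7 -> (29, 30, 36, 37)  // struct: MUL busy until I6 writes@28
I8 -> (38, 39, 45, 46)  // struct: MUL busy until I7 writes@37

cycle = 46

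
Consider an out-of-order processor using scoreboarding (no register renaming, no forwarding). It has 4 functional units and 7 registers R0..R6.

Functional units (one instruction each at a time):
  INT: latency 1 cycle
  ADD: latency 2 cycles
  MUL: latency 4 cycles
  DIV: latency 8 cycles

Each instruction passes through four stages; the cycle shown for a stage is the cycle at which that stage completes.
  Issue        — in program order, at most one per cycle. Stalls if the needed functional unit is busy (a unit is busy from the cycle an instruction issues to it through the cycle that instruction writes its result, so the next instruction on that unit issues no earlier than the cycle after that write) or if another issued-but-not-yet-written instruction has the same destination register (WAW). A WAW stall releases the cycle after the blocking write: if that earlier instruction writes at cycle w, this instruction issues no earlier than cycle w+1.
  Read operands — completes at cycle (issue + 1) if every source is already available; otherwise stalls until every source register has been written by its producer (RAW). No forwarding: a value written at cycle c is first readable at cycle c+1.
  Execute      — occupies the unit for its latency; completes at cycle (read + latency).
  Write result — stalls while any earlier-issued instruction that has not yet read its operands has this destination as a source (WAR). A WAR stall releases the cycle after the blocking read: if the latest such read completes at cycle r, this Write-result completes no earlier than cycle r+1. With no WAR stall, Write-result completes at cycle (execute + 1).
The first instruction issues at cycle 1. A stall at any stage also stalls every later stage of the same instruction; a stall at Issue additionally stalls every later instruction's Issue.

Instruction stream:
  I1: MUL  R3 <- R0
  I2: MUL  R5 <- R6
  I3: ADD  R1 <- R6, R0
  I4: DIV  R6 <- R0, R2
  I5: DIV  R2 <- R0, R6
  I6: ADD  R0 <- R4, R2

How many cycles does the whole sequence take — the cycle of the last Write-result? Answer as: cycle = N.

[1] issue I1 (MUL)
[2] I1 read-ops
[6] I1 finished on MUL
[7] I1→R3
[8] issue I2 (MUL)
[9] I2 read-ops; issue I3 (ADD)
[10] I3 read-ops; issue I4 (DIV)
[11] I4 read-ops
[12] I3 finished on ADD
[13] I2 finished on MUL; I3→R1
[14] I2→R5
[19] I4 finished on DIV
[20] I4→R6
[21] issue I5 (DIV)
[22] I5 read-ops; issue I6 (ADD)
[30] I5 finished on DIV
[31] I5→R2
[32] I6 read-ops
[34] I6 finished on ADD
[35] I6→R0

cycle = 35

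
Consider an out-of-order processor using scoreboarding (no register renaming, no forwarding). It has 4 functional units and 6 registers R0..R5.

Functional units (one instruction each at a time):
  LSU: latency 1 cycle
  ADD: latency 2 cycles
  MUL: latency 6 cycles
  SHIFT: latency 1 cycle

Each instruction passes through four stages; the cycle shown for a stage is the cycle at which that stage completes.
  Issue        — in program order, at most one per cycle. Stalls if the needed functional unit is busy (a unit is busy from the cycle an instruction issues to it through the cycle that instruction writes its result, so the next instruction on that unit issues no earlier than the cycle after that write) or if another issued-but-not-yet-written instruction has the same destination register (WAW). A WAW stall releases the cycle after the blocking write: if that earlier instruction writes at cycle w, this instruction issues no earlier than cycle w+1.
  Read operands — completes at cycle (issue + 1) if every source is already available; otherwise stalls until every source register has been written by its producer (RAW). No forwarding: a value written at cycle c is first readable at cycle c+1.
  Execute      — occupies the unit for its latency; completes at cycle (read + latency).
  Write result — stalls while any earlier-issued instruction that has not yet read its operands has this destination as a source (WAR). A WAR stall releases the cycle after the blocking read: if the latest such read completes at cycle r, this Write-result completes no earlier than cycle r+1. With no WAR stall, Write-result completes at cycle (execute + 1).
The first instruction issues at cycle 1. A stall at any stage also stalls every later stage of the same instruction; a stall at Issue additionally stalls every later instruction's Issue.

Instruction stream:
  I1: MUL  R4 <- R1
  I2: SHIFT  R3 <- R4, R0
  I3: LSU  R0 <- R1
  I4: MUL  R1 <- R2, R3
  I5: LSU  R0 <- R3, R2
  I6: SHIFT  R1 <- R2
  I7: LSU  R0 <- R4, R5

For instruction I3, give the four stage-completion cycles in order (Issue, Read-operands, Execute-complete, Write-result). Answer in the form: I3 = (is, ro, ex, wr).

I3 = (3, 4, 5, 11)

t=1  issue I1 (MUL)
t=2  I1 read-ops | issue I2 (SHIFT)
t=3  issue I3 (LSU)
t=4  I3 read-ops
t=5  I3 finished on LSU
t=8  I1 finished on MUL
t=9  I1→R4
t=10  I2 read-ops | issue I4 (MUL)
t=11  I2 finished on SHIFT | I3→R0
t=12  I2→R3 | issue I5 (LSU)
t=13  I4 read-ops | I5 read-ops
t=14  I5 finished on LSU
t=15  I5→R0
t=19  I4 finished on MUL
t=20  I4→R1
t=21  issue I6 (SHIFT)
t=22  I6 read-ops | issue I7 (LSU)
t=23  I6 finished on SHIFT | I7 read-ops
t=24  I6→R1 | I7 finished on LSU
t=25  I7→R0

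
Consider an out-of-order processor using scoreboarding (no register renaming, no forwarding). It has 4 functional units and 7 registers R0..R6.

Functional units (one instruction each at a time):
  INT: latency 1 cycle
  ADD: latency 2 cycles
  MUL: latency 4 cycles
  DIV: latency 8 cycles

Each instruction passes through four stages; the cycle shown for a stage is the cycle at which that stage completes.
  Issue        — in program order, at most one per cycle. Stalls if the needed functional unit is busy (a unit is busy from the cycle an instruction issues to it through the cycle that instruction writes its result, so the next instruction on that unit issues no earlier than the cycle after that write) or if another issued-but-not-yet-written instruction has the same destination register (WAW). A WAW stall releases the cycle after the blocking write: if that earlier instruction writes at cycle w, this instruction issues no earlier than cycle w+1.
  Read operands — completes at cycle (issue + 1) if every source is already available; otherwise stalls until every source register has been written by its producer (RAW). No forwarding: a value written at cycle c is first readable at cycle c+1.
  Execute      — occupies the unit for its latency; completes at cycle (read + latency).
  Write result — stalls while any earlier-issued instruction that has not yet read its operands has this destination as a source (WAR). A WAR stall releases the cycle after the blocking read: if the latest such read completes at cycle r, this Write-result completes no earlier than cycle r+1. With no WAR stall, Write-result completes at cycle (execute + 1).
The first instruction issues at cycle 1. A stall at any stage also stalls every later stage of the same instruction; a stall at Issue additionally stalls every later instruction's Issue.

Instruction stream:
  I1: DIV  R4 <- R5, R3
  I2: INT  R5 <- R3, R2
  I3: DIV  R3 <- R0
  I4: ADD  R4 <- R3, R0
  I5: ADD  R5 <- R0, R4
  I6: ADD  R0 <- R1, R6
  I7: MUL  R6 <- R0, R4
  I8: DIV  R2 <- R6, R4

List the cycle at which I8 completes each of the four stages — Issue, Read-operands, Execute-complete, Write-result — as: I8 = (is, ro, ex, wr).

I8 = (34, 43, 51, 52)

cycle 1: I1→DIV
cycle 2: I1 RO · I2→INT
cycle 3: I2 RO
cycle 4: I2 EX
cycle 5: I2 WR R5
cycle 10: I1 EX
cycle 11: I1 WR R4
cycle 12: I3→DIV
cycle 13: I3 RO · I4→ADD
cycle 21: I3 EX
cycle 22: I3 WR R3
cycle 23: I4 RO
cycle 25: I4 EX
cycle 26: I4 WR R4
cycle 27: I5→ADD
cycle 28: I5 RO
cycle 30: I5 EX
cycle 31: I5 WR R5
cycle 32: I6→ADD
cycle 33: I6 RO · I7→MUL
cycle 34: I8→DIV
cycle 35: I6 EX
cycle 36: I6 WR R0
cycle 37: I7 RO
cycle 41: I7 EX
cycle 42: I7 WR R6
cycle 43: I8 RO
cycle 51: I8 EX
cycle 52: I8 WR R2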